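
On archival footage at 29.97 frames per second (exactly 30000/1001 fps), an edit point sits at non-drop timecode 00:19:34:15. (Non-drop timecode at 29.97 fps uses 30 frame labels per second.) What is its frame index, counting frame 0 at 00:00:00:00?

Total seconds to the label: (0 × 3600 + 19 × 60 + 34) = 1174.
Frame index = 1174 × 30 + 15 = 35235.

frame 35235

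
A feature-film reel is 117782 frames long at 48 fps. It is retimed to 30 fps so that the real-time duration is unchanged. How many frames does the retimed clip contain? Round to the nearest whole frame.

73614 frames

Frames at target rate = 117782 × (30) / (48) = 294455/4 ≈ 73613.750.
Nearest whole frame: 73614.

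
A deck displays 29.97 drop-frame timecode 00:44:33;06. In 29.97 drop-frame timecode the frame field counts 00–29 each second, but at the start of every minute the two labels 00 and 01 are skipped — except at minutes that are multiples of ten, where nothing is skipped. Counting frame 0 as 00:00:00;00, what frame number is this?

80116

Complete 10-minute blocks: 4, each 17982 frames → 71928.
Remaining 4 whole minutes in the current block: 1800 + 3 × 1798 = 7194 frames.
Within the current minute: 33 × 30 + 6 − 2 = 994 (labels ;00/;01 skipped at this minute). Total = 71928 + 7194 + 994 = 80116.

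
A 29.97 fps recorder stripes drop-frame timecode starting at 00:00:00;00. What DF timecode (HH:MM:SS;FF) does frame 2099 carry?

Ten DF minutes hold 17982 frames, so frame 2099 lies in block 0 (frames 0–17981) with 2099 frames into that block.
The block's first minute is 1800 frames and the rest 1798 each; 2099 frames reaches minute 1, so 0 × 18 + 1 × 2 = 2 labels have been skipped so far.
Adding those back, label number 2099 + 2 = 2101 at 30 labels/s is 70 s + 1 f = 0 h 1 min 10 s frame 1, i.e. 00:01:10;01.

00:01:10;01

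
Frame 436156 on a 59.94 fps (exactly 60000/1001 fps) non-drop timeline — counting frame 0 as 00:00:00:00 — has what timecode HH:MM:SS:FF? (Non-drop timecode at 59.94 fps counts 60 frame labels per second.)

436156 ÷ 60 = 7269 full seconds, remainder 16 frames.
7269 s = 2 h 1 min 9 s.
Timecode: 02:01:09:16.

02:01:09:16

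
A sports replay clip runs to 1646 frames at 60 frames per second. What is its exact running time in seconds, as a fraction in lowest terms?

Running time = 1646 ÷ (60) = 1646 × 1/60 = 823/30 s.

823/30 seconds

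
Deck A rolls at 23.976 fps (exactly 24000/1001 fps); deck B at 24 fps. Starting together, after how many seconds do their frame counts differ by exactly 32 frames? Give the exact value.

The gap grows by |24 − 24000/1001| = 24/1001 frames per second.
Time for a 32-frame gap: 32 ÷ (24/1001) = 4004/3 s.

4004/3 seconds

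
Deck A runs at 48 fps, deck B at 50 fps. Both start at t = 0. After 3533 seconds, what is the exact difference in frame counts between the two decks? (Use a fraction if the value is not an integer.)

7066 frames

A emits 48 × 3533 = 169584 frames; B emits 50 × 3533 = 176650.
Difference = 7066 frames; B is ahead of A.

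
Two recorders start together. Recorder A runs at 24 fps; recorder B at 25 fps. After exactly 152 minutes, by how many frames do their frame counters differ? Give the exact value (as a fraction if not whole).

9120 frames

152 min = 9120 s.
A emits 24 × 9120 = 218880 frames; B emits 25 × 9120 = 228000.
Difference = 9120 frames; B is ahead of A.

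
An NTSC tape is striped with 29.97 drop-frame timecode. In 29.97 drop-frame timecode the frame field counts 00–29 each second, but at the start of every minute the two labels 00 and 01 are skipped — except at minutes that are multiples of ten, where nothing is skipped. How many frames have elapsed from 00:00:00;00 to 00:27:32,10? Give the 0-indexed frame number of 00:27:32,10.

Complete 10-minute blocks: 2, each 17982 frames → 35964.
Remaining 7 whole minutes in the current block: 1800 + 6 × 1798 = 12588 frames.
Within the current minute: 32 × 30 + 10 − 2 = 968 (labels ;00/;01 skipped at this minute). Total = 35964 + 12588 + 968 = 49520.

49520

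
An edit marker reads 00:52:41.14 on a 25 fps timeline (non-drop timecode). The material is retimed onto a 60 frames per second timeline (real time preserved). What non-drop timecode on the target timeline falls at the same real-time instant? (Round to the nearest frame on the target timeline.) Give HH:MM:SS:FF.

Source frame index: (0×3600 + 52×60 + 41) × 25 + 14 = 79039.
Real time: 79039 / (25) = 79039/25 s.
Target frame: (79039/25) × (60) = 948468/5 ≈ 189693.600 → 189694.
At 60 labels/s: frame 189694 → 00:52:41:34.

00:52:41:34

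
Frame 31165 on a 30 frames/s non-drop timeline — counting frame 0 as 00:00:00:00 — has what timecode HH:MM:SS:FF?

31165 ÷ 30 = 1038 full seconds, remainder 25 frames.
1038 s = 0 h 17 min 18 s.
Timecode: 00:17:18:25.

00:17:18:25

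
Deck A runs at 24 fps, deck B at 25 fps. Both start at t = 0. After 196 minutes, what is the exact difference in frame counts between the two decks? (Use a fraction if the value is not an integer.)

196 min = 11760 s.
A emits 24 × 11760 = 282240 frames; B emits 25 × 11760 = 294000.
Difference = 11760 frames; B is ahead of A.

11760 frames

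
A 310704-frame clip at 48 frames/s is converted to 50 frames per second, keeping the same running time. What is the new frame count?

323650 frames

Target frames = source frames × (target rate / source rate) = 310704 × (50)/(48) = 310704 × 25/24 = 323650.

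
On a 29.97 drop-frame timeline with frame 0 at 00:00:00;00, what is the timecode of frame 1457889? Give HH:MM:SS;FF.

13:30:44;27

Ten DF minutes hold 17982 frames, so frame 1457889 lies in block 81 (frames 1456542–1474523) with 1347 frames into that block.
The block's first minute is 1800 frames and the rest 1798 each; 1347 frames reaches minute 0, so 81 × 18 + 0 × 2 = 1458 labels have been skipped so far.
Adding those back, label number 1457889 + 1458 = 1459347 at 30 labels/s is 48644 s + 27 f = 13 h 30 min 44 s frame 27, i.e. 13:30:44;27.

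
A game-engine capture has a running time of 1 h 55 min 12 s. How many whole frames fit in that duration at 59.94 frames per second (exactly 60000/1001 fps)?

414305 frames

1 h 55 min 12 s = 6912 s.
Frames = 6912 × 60000/1001 = 414720000/1001 ≈ 414305.6943.
Complete frames: 414305.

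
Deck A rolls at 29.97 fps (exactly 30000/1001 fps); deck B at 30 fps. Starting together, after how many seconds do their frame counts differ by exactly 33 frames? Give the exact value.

1101.1 seconds

The gap grows by |30 − 30000/1001| = 30/1001 frames per second.
Time for a 33-frame gap: 33 ÷ (30/1001) = 1101.1 s.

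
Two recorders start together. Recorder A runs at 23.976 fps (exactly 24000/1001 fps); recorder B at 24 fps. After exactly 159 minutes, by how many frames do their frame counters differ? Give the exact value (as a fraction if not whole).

228960/1001 frames

159 min = 9540 s.
A emits 24000/1001 × 9540 = 228960000/1001 frames; B emits 24 × 9540 = 228960.
Difference = 228960/1001 frames (≈ 228.7313); B is ahead of A.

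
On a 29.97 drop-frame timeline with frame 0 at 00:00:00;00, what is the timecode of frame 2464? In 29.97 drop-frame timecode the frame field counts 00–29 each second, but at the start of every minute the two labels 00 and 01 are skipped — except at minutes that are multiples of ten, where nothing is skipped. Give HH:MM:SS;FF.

00:01:22;06

Each 10-minute DF block holds 10 × 60 × 30 − 9 × 2 = 17982 frames. 2464 ÷ 17982 → 0 full blocks, remainder 2464.
Within the partial block the first minute is 1800 frames and each further minute 1798, so 1 further minute boundary passed. Total skipped labels = 18 × 0 + 2 × 1 = 2.
Non-drop label index = 2464 + 2 = 2466; at 30 labels/s that is 00:01:22:06, i.e. DF 00:01:22;06.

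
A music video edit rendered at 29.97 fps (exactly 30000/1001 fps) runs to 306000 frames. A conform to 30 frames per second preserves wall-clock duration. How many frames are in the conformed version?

306306 frames

Target frames = source frames × (target rate / source rate) = 306000 × (30)/(30000/1001) = 306000 × 1001/1000 = 306306.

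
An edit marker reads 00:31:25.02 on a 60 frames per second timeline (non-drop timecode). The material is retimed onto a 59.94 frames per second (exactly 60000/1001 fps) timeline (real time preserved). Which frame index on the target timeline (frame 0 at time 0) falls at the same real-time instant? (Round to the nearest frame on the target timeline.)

frame 112989

Source frame index: (0×3600 + 31×60 + 25) × 60 + 2 = 113102.
Real time: 113102 / (60) = 56551/30 s.
Target frame: (56551/30) × (60000/1001) = 10282000/91 ≈ 112989.011 → 112989.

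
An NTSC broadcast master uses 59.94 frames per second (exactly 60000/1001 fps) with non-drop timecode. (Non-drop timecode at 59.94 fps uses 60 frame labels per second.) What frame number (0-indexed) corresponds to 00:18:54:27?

68067

Total seconds to the label: (0 × 3600 + 18 × 60 + 54) = 1134.
Frame index = 1134 × 60 + 27 = 68067.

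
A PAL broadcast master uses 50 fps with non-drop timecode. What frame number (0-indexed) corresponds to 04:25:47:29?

Total seconds to the label: (4 × 3600 + 25 × 60 + 47) = 15947.
Frame index = 15947 × 50 + 29 = 797379.

frame 797379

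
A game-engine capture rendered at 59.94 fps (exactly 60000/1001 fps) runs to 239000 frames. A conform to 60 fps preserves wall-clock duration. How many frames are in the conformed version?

Target frames = source frames × (target rate / source rate) = 239000 × (60)/(60000/1001) = 239000 × 1001/1000 = 239239.

239239 frames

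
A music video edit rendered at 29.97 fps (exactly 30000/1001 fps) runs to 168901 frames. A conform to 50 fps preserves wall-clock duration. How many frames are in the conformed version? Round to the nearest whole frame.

281783 frames

Frames at target rate = 168901 × (50) / (30000/1001) = 169069901/600 ≈ 281783.168.
Nearest whole frame: 281783.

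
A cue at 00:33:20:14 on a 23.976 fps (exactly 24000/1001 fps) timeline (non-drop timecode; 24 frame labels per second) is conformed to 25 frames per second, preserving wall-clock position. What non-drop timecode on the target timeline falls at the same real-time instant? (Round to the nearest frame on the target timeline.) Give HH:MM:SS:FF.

00:33:22:15

Source frame index: (0×3600 + 33×60 + 20) × 24 + 14 = 48014.
Real time: 48014 / (24000/1001) = 24031007/12000 s.
Target frame: (24031007/12000) × (25) = 24031007/480 ≈ 50064.598 → 50065.
At 25 labels/s: frame 50065 → 00:33:22:15.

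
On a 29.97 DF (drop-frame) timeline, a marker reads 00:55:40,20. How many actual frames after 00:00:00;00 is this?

As if non-drop at 30 labels/s: (0 × 3600 + 55 × 60 + 40) × 30 + 20 = 100220.
Minute boundaries passed: 55; those not divisible by 10: 55 − 5 = 50; dropped labels = 2 × 50 = 100.
Actual frame index = 100220 − 100 = 100120.

100120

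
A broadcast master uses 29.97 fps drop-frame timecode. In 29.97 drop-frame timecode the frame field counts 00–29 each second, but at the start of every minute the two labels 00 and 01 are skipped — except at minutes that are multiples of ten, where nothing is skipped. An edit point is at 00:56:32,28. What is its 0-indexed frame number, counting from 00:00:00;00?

As if non-drop at 30 labels/s: (0 × 3600 + 56 × 60 + 32) × 30 + 28 = 101788.
Minute boundaries passed: 56; those not divisible by 10: 56 − 5 = 51; dropped labels = 2 × 51 = 102.
Actual frame index = 101788 − 102 = 101686.

101686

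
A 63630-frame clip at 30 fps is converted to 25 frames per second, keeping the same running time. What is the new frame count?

Target frames = source frames × (target rate / source rate) = 63630 × (25)/(30) = 63630 × 5/6 = 53025.

53025 frames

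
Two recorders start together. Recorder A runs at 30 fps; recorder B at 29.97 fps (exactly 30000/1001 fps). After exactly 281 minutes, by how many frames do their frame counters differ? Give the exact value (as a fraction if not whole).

505800/1001 frames

281 min = 16860 s.
A emits 30 × 16860 = 505800 frames; B emits 30000/1001 × 16860 = 505800000/1001.
Difference = 505800/1001 frames (≈ 505.2947); B is behind A.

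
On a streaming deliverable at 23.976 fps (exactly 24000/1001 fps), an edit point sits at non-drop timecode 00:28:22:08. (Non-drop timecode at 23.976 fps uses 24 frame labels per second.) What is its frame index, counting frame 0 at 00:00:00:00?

frame 40856

Total seconds to the label: (0 × 3600 + 28 × 60 + 22) = 1702.
Frame index = 1702 × 24 + 8 = 40856.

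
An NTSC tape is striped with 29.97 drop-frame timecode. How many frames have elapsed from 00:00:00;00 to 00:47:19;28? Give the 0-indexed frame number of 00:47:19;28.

85112

As if non-drop at 30 labels/s: (0 × 3600 + 47 × 60 + 19) × 30 + 28 = 85198.
Minute boundaries passed: 47; those not divisible by 10: 47 − 4 = 43; dropped labels = 2 × 43 = 86.
Actual frame index = 85198 − 86 = 85112.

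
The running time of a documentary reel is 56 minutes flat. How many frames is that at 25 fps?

56 min = 3360 s.
Frames = 3360 × 25 = 84000.

84000 frames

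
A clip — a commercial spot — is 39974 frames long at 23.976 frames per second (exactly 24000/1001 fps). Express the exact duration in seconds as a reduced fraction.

Running time = 39974 ÷ (24000/1001) = 39974 × 1001/24000 = 20006987/12000 s.

20006987/12000 seconds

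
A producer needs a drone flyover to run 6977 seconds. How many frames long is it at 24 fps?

Frames = 6977 × 24 = 167448.

167448 frames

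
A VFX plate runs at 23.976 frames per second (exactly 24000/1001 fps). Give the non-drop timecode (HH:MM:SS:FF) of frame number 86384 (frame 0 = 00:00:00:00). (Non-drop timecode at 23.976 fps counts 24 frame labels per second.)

00:59:59:08

86384 ÷ 24 = 3599 full seconds, remainder 8 frames.
3599 s = 0 h 59 min 59 s.
Timecode: 00:59:59:08.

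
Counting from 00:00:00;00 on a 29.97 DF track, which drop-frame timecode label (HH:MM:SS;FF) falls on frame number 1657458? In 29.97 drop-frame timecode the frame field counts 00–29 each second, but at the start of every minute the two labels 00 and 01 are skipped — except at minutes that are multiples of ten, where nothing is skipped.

Ten DF minutes hold 17982 frames, so frame 1657458 lies in block 92 (frames 1654344–1672325) with 3114 frames into that block.
The block's first minute is 1800 frames and the rest 1798 each; 3114 frames reaches minute 1, so 92 × 18 + 1 × 2 = 1658 labels have been skipped so far.
Adding those back, label number 1657458 + 1658 = 1659116 at 30 labels/s is 55303 s + 26 f = 15 h 21 min 43 s frame 26, i.e. 15:21:43;26.

15:21:43;26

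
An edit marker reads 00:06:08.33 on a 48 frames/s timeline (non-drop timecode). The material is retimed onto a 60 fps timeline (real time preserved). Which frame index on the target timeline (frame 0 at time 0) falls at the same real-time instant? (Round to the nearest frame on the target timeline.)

frame 22121

Source frame index: (0×3600 + 6×60 + 8) × 48 + 33 = 17697.
Real time: 17697 / (48) = 5899/16 s.
Target frame: (5899/16) × (60) = 88485/4 ≈ 22121.250 → 22121.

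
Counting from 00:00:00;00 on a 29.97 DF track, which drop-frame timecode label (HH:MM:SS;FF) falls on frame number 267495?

Each 10-minute DF block holds 10 × 60 × 30 − 9 × 2 = 17982 frames. 267495 ÷ 17982 → 14 full blocks, remainder 15747.
Within the partial block the first minute is 1800 frames and each further minute 1798, so 8 further minute boundaries passed. Total skipped labels = 18 × 14 + 2 × 8 = 268.
Non-drop label index = 267495 + 268 = 267763; at 30 labels/s that is 02:28:45:13, i.e. DF 02:28:45;13.

02:28:45;13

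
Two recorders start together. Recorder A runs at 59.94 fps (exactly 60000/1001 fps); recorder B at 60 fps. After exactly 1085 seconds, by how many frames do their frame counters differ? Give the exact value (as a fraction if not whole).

9300/143 frames

A emits 60000/1001 × 1085 = 9300000/143 frames; B emits 60 × 1085 = 65100.
Difference = 9300/143 frames (≈ 65.0350); B is ahead of A.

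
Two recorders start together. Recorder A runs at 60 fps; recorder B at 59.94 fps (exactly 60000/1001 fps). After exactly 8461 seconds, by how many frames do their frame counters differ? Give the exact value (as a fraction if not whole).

A emits 60 × 8461 = 507660 frames; B emits 60000/1001 × 8461 = 507660000/1001.
Difference = 507660/1001 frames (≈ 507.1528); B is behind A.

507660/1001 frames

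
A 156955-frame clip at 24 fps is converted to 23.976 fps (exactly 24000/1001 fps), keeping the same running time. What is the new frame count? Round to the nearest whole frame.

156798 frames

Frames at target rate = 156955 × (24000/1001) / (24) = 156955000/1001 ≈ 156798.202.
Nearest whole frame: 156798.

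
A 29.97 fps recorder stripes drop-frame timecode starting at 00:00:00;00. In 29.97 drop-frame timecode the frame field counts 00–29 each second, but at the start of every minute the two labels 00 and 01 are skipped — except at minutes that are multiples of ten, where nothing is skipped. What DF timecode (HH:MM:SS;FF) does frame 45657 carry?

Each 10-minute DF block holds 10 × 60 × 30 − 9 × 2 = 17982 frames. 45657 ÷ 17982 → 2 full blocks, remainder 9693.
Within the partial block the first minute is 1800 frames and each further minute 1798, so 5 further minute boundaries passed. Total skipped labels = 18 × 2 + 2 × 5 = 46.
Non-drop label index = 45657 + 46 = 45703; at 30 labels/s that is 00:25:23:13, i.e. DF 00:25:23;13.

00:25:23;13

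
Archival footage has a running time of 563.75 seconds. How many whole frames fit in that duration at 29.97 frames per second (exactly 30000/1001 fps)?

Frames = 563.75 × 30000/1001 = 1537500/91 ≈ 16895.6044.
Complete frames: 16895.

16895 frames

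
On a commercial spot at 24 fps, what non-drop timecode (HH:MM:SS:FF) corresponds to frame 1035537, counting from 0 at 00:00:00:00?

11:59:07:09

1035537 ÷ 24 = 43147 full seconds, remainder 9 frames.
43147 s = 11 h 59 min 7 s.
Timecode: 11:59:07:09.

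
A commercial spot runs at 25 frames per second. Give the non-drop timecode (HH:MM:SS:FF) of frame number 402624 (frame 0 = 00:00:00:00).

04:28:24:24

402624 ÷ 25 = 16104 full seconds, remainder 24 frames.
16104 s = 4 h 28 min 24 s.
Timecode: 04:28:24:24.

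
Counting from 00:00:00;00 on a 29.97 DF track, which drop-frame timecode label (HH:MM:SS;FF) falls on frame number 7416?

00:04:07;14

Each 10-minute DF block holds 10 × 60 × 30 − 9 × 2 = 17982 frames. 7416 ÷ 17982 → 0 full blocks, remainder 7416.
Within the partial block the first minute is 1800 frames and each further minute 1798, so 4 further minute boundaries passed. Total skipped labels = 18 × 0 + 2 × 4 = 8.
Non-drop label index = 7416 + 8 = 7424; at 30 labels/s that is 00:04:07:14, i.e. DF 00:04:07;14.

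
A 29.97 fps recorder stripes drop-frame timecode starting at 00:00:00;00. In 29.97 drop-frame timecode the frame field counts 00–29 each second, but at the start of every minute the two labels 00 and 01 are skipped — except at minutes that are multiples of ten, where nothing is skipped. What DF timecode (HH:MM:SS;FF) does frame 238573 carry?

02:12:40;11

Each 10-minute DF block holds 10 × 60 × 30 − 9 × 2 = 17982 frames. 238573 ÷ 17982 → 13 full blocks, remainder 4807.
Within the partial block the first minute is 1800 frames and each further minute 1798, so 2 further minute boundaries passed. Total skipped labels = 18 × 13 + 2 × 2 = 238.
Non-drop label index = 238573 + 238 = 238811; at 30 labels/s that is 02:12:40:11, i.e. DF 02:12:40;11.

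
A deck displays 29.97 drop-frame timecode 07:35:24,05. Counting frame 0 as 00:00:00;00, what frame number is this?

818905

Complete 10-minute blocks: 45, each 17982 frames → 809190.
Remaining 5 whole minutes in the current block: 1800 + 4 × 1798 = 8992 frames.
Within the current minute: 24 × 30 + 5 − 2 = 723 (labels ;00/;01 skipped at this minute). Total = 809190 + 8992 + 723 = 818905.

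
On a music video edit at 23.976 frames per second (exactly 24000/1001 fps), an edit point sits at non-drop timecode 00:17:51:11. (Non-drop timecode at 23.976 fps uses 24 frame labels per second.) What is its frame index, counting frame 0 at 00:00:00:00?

Total seconds to the label: (0 × 3600 + 17 × 60 + 51) = 1071.
Frame index = 1071 × 24 + 11 = 25715.

25715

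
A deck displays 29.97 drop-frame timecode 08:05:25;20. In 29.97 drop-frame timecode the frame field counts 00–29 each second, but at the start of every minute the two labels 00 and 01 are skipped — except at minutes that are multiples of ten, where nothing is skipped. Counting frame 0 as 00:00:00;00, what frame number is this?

As if non-drop at 30 labels/s: (8 × 3600 + 5 × 60 + 25) × 30 + 20 = 873770.
Minute boundaries passed: 485; those not divisible by 10: 485 − 48 = 437; dropped labels = 2 × 437 = 874.
Actual frame index = 873770 − 874 = 872896.

872896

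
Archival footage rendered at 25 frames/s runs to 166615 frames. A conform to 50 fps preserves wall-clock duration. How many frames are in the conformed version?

Target frames = source frames × (target rate / source rate) = 166615 × (50)/(25) = 166615 × 2 = 333230.

333230 frames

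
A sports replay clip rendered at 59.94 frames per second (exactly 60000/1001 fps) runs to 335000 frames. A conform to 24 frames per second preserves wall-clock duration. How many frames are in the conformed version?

134134 frames

Target frames = source frames × (target rate / source rate) = 335000 × (24)/(60000/1001) = 335000 × 1001/2500 = 134134.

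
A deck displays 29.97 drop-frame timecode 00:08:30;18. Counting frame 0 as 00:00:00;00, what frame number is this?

15302

As if non-drop at 30 labels/s: (0 × 3600 + 8 × 60 + 30) × 30 + 18 = 15318.
Minute boundaries passed: 8; those not divisible by 10: 8 − 0 = 8; dropped labels = 2 × 8 = 16.
Actual frame index = 15318 − 16 = 15302.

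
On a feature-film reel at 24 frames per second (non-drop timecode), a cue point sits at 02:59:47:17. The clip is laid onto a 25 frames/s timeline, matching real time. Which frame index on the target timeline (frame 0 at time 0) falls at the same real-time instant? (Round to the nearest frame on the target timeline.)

Source frame index: (2×3600 + 59×60 + 47) × 24 + 17 = 258905.
Real time: 258905 / (24) = 258905/24 s.
Target frame: (258905/24) × (25) = 6472625/24 ≈ 269692.708 → 269693.

frame 269693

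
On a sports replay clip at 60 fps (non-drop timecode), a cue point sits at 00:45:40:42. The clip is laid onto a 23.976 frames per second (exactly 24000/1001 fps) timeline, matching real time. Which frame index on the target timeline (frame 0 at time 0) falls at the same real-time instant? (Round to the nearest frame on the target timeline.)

Source frame index: (0×3600 + 45×60 + 40) × 60 + 42 = 164442.
Real time: 164442 / (60) = 27407/10 s.
Target frame: (27407/10) × (24000/1001) = 65776800/1001 ≈ 65711.089 → 65711.

frame 65711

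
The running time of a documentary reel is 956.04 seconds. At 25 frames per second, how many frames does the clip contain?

Frames = 956.04 × 25 = 23901.

23901 frames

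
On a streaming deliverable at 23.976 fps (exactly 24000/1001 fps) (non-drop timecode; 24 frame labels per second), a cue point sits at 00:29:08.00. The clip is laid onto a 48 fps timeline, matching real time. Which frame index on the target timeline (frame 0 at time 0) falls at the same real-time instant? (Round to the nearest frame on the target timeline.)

Source frame index: (0×3600 + 29×60 + 8) × 24 + 0 = 41952.
Real time: 41952 / (24000/1001) = 437437/250 s.
Target frame: (437437/250) × (48) = 10498488/125 ≈ 83987.904 → 83988.

frame 83988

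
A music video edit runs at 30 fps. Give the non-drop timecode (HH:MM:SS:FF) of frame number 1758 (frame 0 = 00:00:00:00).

00:00:58:18

1758 ÷ 30 = 58 full seconds, remainder 18 frames.
58 s = 0 h 0 min 58 s.
Timecode: 00:00:58:18.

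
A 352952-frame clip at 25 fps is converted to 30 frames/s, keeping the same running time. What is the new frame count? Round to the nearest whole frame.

423542 frames

Frames at target rate = 352952 × (30) / (25) = 2117712/5 ≈ 423542.400.
Nearest whole frame: 423542.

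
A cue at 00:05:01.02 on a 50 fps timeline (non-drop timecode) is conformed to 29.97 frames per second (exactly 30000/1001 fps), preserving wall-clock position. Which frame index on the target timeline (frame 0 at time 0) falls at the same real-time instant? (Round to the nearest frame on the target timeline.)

frame 9022

Source frame index: (0×3600 + 5×60 + 1) × 50 + 2 = 15052.
Real time: 15052 / (50) = 7526/25 s.
Target frame: (7526/25) × (30000/1001) = 9031200/1001 ≈ 9022.178 → 9022.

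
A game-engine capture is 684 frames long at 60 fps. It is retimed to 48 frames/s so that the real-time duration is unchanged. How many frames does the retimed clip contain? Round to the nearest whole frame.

Frames at target rate = 684 × (48) / (60) = 2736/5 ≈ 547.200.
Nearest whole frame: 547.

547 frames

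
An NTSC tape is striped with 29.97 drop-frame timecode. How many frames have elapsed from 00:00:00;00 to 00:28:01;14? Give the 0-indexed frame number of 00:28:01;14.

Complete 10-minute blocks: 2, each 17982 frames → 35964.
Remaining 8 whole minutes in the current block: 1800 + 7 × 1798 = 14386 frames.
Within the current minute: 1 × 30 + 14 − 2 = 42 (labels ;00/;01 skipped at this minute). Total = 35964 + 14386 + 42 = 50392.

50392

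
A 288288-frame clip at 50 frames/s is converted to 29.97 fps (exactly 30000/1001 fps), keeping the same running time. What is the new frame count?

Target frames = source frames × (target rate / source rate) = 288288 × (30000/1001)/(50) = 288288 × 600/1001 = 172800.

172800 frames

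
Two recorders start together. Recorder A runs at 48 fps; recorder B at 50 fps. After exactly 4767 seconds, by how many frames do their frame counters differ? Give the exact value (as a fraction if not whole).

9534 frames

A emits 48 × 4767 = 228816 frames; B emits 50 × 4767 = 238350.
Difference = 9534 frames; B is ahead of A.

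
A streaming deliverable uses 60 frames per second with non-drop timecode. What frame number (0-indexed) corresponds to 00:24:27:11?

Total seconds to the label: (0 × 3600 + 24 × 60 + 27) = 1467.
Frame index = 1467 × 60 + 11 = 88031.

frame 88031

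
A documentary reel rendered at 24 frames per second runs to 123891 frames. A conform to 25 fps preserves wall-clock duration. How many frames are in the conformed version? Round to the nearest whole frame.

129053 frames

Frames at target rate = 123891 × (25) / (24) = 1032425/8 ≈ 129053.125.
Nearest whole frame: 129053.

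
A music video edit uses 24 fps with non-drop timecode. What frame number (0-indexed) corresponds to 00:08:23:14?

Total seconds to the label: (0 × 3600 + 8 × 60 + 23) = 503.
Frame index = 503 × 24 + 14 = 12086.

12086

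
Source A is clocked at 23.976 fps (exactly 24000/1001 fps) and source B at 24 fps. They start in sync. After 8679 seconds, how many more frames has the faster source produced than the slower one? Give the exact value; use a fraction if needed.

18936/91 frames

A emits 24000/1001 × 8679 = 18936000/91 frames; B emits 24 × 8679 = 208296.
Difference = 18936/91 frames (≈ 208.0879); B is ahead of A.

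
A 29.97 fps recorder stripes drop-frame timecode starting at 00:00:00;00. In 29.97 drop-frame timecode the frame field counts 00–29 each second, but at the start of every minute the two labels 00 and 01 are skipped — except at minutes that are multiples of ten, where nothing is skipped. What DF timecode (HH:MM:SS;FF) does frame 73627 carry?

Ten DF minutes hold 17982 frames, so frame 73627 lies in block 4 (frames 71928–89909) with 1699 frames into that block.
The block's first minute is 1800 frames and the rest 1798 each; 1699 frames reaches minute 0, so 4 × 18 + 0 × 2 = 72 labels have been skipped so far.
Adding those back, label number 73627 + 72 = 73699 at 30 labels/s is 2456 s + 19 f = 0 h 40 min 56 s frame 19, i.e. 00:40:56;19.

00:40:56;19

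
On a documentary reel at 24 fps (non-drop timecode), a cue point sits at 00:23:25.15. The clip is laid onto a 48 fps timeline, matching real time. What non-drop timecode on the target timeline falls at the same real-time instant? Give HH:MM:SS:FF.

00:23:25:30

Source frame index: (0×3600 + 23×60 + 25) × 24 + 15 = 33735.
Real time: 33735 / (24) = 11245/8 s.
Target frame: (11245/8) × (48) = 67470.
At 48 labels/s: frame 67470 → 00:23:25:30.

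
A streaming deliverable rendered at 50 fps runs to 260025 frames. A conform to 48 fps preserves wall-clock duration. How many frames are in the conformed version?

Target frames = source frames × (target rate / source rate) = 260025 × (48)/(50) = 260025 × 24/25 = 249624.

249624 frames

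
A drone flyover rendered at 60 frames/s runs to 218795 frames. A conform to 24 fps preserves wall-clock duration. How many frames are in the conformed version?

Target frames = source frames × (target rate / source rate) = 218795 × (24)/(60) = 218795 × 2/5 = 87518.

87518 frames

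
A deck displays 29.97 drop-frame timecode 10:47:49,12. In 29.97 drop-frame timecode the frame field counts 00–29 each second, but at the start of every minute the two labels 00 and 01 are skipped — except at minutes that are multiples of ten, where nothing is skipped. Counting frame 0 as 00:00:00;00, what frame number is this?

As if non-drop at 30 labels/s: (10 × 3600 + 47 × 60 + 49) × 30 + 12 = 1166082.
Minute boundaries passed: 647; those not divisible by 10: 647 − 64 = 583; dropped labels = 2 × 583 = 1166.
Actual frame index = 1166082 − 1166 = 1164916.

1164916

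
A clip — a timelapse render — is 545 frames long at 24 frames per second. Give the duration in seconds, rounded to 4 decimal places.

Running time = 545 × 1/24 = 545/24 s ≈ 22.7083 s.

22.7083 seconds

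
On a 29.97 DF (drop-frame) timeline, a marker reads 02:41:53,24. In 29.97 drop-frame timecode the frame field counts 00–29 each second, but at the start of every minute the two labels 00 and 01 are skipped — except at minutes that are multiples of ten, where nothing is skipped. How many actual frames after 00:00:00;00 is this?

Complete 10-minute blocks: 16, each 17982 frames → 287712.
Remaining 1 whole minute in the current block: 1800 + 0 × 1798 = 1800 frames.
Within the current minute: 53 × 30 + 24 − 2 = 1612 (labels ;00/;01 skipped at this minute). Total = 287712 + 1800 + 1612 = 291124.

291124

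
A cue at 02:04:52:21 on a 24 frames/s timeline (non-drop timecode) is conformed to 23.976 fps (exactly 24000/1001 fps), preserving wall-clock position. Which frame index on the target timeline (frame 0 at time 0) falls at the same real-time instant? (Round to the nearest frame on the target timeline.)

frame 179649

Source frame index: (2×3600 + 4×60 + 52) × 24 + 21 = 179829.
Real time: 179829 / (24) = 59943/8 s.
Target frame: (59943/8) × (24000/1001) = 13833000/77 ≈ 179649.351 → 179649.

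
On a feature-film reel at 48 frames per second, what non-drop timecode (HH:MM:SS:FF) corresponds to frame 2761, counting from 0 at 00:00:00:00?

2761 ÷ 48 = 57 full seconds, remainder 25 frames.
57 s = 0 h 0 min 57 s.
Timecode: 00:00:57:25.

00:00:57:25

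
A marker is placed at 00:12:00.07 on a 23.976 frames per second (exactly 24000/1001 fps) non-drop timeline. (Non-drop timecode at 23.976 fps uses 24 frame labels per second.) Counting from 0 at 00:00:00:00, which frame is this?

17287

Total seconds to the label: (0 × 3600 + 12 × 60 + 0) = 720.
Frame index = 720 × 24 + 7 = 17287.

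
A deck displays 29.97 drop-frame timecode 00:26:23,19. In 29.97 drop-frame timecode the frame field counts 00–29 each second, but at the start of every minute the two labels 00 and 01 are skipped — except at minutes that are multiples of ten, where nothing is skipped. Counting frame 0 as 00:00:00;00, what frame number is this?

47461

Complete 10-minute blocks: 2, each 17982 frames → 35964.
Remaining 6 whole minutes in the current block: 1800 + 5 × 1798 = 10790 frames.
Within the current minute: 23 × 30 + 19 − 2 = 707 (labels ;00/;01 skipped at this minute). Total = 35964 + 10790 + 707 = 47461.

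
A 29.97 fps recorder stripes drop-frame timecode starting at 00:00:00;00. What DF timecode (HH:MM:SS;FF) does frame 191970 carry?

01:46:45;12

Each 10-minute DF block holds 10 × 60 × 30 − 9 × 2 = 17982 frames. 191970 ÷ 17982 → 10 full blocks, remainder 12150.
Within the partial block the first minute is 1800 frames and each further minute 1798, so 6 further minute boundaries passed. Total skipped labels = 18 × 10 + 2 × 6 = 192.
Non-drop label index = 191970 + 192 = 192162; at 30 labels/s that is 01:46:45:12, i.e. DF 01:46:45;12.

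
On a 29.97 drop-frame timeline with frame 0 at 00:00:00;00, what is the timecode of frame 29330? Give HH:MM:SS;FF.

Ten DF minutes hold 17982 frames, so frame 29330 lies in block 1 (frames 17982–35963) with 11348 frames into that block.
The block's first minute is 1800 frames and the rest 1798 each; 11348 frames reaches minute 6, so 1 × 18 + 6 × 2 = 30 labels have been skipped so far.
Adding those back, label number 29330 + 30 = 29360 at 30 labels/s is 978 s + 20 f = 0 h 16 min 18 s frame 20, i.e. 00:16:18;20.

00:16:18;20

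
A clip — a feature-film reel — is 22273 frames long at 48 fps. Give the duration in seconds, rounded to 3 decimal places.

Running time = 22273 × 1/48 = 22273/48 s ≈ 464.021 s.

464.021 seconds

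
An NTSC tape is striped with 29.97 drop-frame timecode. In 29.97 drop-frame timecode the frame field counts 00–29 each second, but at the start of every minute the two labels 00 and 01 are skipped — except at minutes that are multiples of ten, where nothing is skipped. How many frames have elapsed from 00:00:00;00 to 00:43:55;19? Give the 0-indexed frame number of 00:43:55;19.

Complete 10-minute blocks: 4, each 17982 frames → 71928.
Remaining 3 whole minutes in the current block: 1800 + 2 × 1798 = 5396 frames.
Within the current minute: 55 × 30 + 19 − 2 = 1667 (labels ;00/;01 skipped at this minute). Total = 71928 + 5396 + 1667 = 78991.

78991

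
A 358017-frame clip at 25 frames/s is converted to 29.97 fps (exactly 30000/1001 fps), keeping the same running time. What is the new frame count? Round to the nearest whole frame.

Frames at target rate = 358017 × (30000/1001) / (25) = 39056400/91 ≈ 429191.209.
Nearest whole frame: 429191.

429191 frames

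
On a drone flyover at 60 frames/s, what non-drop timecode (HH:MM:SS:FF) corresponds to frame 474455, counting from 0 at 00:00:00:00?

474455 ÷ 60 = 7907 full seconds, remainder 35 frames.
7907 s = 2 h 11 min 47 s.
Timecode: 02:11:47:35.

02:11:47:35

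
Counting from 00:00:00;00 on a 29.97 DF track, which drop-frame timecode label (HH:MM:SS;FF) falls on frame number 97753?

00:54:21;21

Each 10-minute DF block holds 10 × 60 × 30 − 9 × 2 = 17982 frames. 97753 ÷ 17982 → 5 full blocks, remainder 7843.
Within the partial block the first minute is 1800 frames and each further minute 1798, so 4 further minute boundaries passed. Total skipped labels = 18 × 5 + 2 × 4 = 98.
Non-drop label index = 97753 + 98 = 97851; at 30 labels/s that is 00:54:21:21, i.e. DF 00:54:21;21.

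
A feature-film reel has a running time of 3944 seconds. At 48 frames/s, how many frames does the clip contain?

Frames = 3944 × 48 = 189312.

189312 frames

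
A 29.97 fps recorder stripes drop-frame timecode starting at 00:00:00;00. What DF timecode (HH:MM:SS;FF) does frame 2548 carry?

Ten DF minutes hold 17982 frames, so frame 2548 lies in block 0 (frames 0–17981) with 2548 frames into that block.
The block's first minute is 1800 frames and the rest 1798 each; 2548 frames reaches minute 1, so 0 × 18 + 1 × 2 = 2 labels have been skipped so far.
Adding those back, label number 2548 + 2 = 2550 at 30 labels/s is 85 s + 0 f = 0 h 1 min 25 s frame 0, i.e. 00:01:25;00.

00:01:25;00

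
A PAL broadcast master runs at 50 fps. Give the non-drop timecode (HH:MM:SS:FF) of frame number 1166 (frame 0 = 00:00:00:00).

1166 ÷ 50 = 23 full seconds, remainder 16 frames.
23 s = 0 h 0 min 23 s.
Timecode: 00:00:23:16.

00:00:23:16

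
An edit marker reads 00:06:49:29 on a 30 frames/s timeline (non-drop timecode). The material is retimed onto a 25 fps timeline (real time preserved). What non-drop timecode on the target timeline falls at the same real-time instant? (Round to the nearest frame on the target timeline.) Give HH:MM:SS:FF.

Source frame index: (0×3600 + 6×60 + 49) × 30 + 29 = 12299.
Real time: 12299 / (30) = 12299/30 s.
Target frame: (12299/30) × (25) = 61495/6 ≈ 10249.167 → 10249.
At 25 labels/s: frame 10249 → 00:06:49:24.

00:06:49:24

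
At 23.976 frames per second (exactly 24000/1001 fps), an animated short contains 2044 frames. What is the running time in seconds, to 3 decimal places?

85.252 seconds

Running time = 2044 × 1001/24000 = 511511/6000 s ≈ 85.252 s.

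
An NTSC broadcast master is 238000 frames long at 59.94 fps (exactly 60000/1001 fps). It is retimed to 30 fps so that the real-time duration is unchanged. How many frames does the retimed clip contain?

Target frames = source frames × (target rate / source rate) = 238000 × (30)/(60000/1001) = 238000 × 1001/2000 = 119119.

119119 frames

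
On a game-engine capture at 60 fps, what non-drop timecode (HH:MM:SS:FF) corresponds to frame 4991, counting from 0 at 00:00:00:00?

4991 ÷ 60 = 83 full seconds, remainder 11 frames.
83 s = 0 h 1 min 23 s.
Timecode: 00:01:23:11.

00:01:23:11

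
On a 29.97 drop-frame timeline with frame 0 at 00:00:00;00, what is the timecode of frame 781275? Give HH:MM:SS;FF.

07:14:28;17

Ten DF minutes hold 17982 frames, so frame 781275 lies in block 43 (frames 773226–791207) with 8049 frames into that block.
The block's first minute is 1800 frames and the rest 1798 each; 8049 frames reaches minute 4, so 43 × 18 + 4 × 2 = 782 labels have been skipped so far.
Adding those back, label number 781275 + 782 = 782057 at 30 labels/s is 26068 s + 17 f = 7 h 14 min 28 s frame 17, i.e. 07:14:28;17.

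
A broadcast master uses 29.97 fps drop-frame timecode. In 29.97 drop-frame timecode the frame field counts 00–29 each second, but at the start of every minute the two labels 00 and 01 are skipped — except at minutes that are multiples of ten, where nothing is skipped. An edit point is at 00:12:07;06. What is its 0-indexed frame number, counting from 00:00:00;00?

As if non-drop at 30 labels/s: (0 × 3600 + 12 × 60 + 7) × 30 + 6 = 21816.
Minute boundaries passed: 12; those not divisible by 10: 12 − 1 = 11; dropped labels = 2 × 11 = 22.
Actual frame index = 21816 − 22 = 21794.

21794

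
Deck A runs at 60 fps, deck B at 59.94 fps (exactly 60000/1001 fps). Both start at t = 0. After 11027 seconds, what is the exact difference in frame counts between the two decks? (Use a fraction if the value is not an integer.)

661620/1001 frames

A emits 60 × 11027 = 661620 frames; B emits 60000/1001 × 11027 = 661620000/1001.
Difference = 661620/1001 frames (≈ 660.9590); B is behind A.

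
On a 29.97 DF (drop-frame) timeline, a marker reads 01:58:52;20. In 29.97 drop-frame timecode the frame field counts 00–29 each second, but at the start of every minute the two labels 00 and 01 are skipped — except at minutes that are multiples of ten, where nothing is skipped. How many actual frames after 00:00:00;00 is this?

Complete 10-minute blocks: 11, each 17982 frames → 197802.
Remaining 8 whole minutes in the current block: 1800 + 7 × 1798 = 14386 frames.
Within the current minute: 52 × 30 + 20 − 2 = 1578 (labels ;00/;01 skipped at this minute). Total = 197802 + 14386 + 1578 = 213766.

213766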